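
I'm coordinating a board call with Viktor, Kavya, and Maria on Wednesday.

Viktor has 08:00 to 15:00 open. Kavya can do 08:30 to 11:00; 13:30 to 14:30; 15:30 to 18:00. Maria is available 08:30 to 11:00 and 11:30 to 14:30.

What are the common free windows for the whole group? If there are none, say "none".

Viktor ∩ Kavya: 08:30-11:00, 13:30-14:30.
Viktor ∩ Kavya ∩ Maria: 08:30-11:00, 13:30-14:30.

08:30-11:00, 13:30-14:30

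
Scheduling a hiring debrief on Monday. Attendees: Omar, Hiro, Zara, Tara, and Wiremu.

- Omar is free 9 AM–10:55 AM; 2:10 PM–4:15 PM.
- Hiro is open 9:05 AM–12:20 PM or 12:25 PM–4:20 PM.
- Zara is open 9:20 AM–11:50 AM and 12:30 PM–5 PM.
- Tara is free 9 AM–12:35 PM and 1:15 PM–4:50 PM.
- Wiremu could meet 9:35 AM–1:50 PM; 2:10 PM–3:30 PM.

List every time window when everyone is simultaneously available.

09:35-10:55, 14:10-15:30

Omar ∩ Hiro: 09:05-10:55, 14:10-16:15.
Omar ∩ Hiro ∩ Zara: 09:20-10:55, 14:10-16:15.
Omar ∩ Hiro ∩ Zara ∩ Tara: 09:20-10:55, 14:10-16:15.
Omar ∩ Hiro ∩ Zara ∩ Tara ∩ Wiremu: 09:35-10:55, 14:10-15:30.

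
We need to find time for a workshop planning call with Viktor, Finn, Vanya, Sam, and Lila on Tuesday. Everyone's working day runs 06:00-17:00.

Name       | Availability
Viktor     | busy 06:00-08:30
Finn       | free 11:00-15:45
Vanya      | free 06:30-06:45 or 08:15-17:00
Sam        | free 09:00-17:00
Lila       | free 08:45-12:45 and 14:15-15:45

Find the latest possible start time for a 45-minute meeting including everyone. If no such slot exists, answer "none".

15:00

Viktor free: 08:30-17:00 (invert busy blocks within the working day).
Finn free: 11:00-15:45.
Vanya free: 06:30-06:45, 08:15-17:00.
Sam free: 09:00-17:00.
Lila free: 08:45-12:45, 14:15-15:45.
Viktor ∩ Finn: 11:00-15:45.
Viktor ∩ Finn ∩ Vanya: 11:00-15:45.
Viktor ∩ Finn ∩ Vanya ∩ Sam: 11:00-15:45.
Viktor ∩ Finn ∩ Vanya ∩ Sam ∩ Lila: 11:00-12:45, 14:15-15:45.
The last common window of at least 45 minutes is 14:15-15:45; a 45-minute meeting can start as late as 15:00 and still end by 15:45.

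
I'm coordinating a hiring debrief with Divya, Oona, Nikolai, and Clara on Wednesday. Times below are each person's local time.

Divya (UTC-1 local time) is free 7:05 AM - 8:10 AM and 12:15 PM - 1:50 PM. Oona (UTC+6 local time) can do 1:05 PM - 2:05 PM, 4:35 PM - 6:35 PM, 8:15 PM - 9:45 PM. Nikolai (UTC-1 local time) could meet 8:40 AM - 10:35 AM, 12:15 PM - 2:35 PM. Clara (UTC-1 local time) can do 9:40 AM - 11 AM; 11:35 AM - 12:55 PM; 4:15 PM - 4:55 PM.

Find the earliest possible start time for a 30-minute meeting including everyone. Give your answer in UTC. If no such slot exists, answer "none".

none

Divya in UTC: 08:05-09:10, 13:15-14:50 (add 1h to convert from UTC-1).
Oona in UTC: 07:05-08:05, 10:35-12:35, 14:15-15:45 (subtract 6h to convert from UTC+6).
Nikolai in UTC: 09:40-11:35, 13:15-15:35 (add 1h to convert from UTC-1).
Clara in UTC: 10:40-12:00, 12:35-13:55, 17:15-17:55 (add 1h to convert from UTC-1).
Divya ∩ Oona: 14:15-14:50.
Divya ∩ Oona ∩ Nikolai: 14:15-14:50.
Divya ∩ Oona ∩ Nikolai ∩ Clara: ∅.
There is no time when everyone is free.
No common window is at least 30 minutes long.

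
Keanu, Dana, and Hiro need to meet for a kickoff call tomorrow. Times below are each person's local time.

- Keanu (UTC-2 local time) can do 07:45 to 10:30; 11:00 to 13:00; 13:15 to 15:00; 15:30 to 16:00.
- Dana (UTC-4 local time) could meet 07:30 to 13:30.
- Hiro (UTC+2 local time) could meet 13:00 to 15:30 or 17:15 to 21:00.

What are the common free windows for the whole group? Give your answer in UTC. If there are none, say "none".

Keanu in UTC: 09:45-12:30, 13:00-15:00, 15:15-17:00, 17:30-18:00 (add 2h to convert from UTC-2).
Dana in UTC: 11:30-17:30 (add 4h to convert from UTC-4).
Hiro in UTC: 11:00-13:30, 15:15-19:00 (subtract 2h to convert from UTC+2).
Keanu ∩ Dana: 11:30-12:30, 13:00-15:00, 15:15-17:00.
Keanu ∩ Dana ∩ Hiro: 11:30-12:30, 13:00-13:30, 15:15-17:00.

11:30-12:30, 13:00-13:30, 15:15-17:00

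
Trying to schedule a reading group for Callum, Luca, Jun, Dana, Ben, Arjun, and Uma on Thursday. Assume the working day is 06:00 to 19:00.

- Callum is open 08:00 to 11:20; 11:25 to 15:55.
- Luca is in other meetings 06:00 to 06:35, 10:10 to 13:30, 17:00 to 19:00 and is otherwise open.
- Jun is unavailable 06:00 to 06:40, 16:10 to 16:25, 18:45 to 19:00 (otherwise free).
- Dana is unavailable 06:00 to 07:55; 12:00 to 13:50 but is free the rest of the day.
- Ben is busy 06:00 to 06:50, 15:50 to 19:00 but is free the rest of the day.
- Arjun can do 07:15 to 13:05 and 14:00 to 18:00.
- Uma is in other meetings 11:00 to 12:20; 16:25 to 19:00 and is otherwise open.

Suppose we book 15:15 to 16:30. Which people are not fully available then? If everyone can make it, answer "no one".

Ben, Callum, Jun, Uma

Callum free: 08:00-11:20, 11:25-15:55.
Luca free: 06:35-10:10, 13:30-17:00 (invert busy blocks within the working day).
Jun free: 06:40-16:10, 16:25-18:45 (invert busy blocks within the working day).
Dana free: 07:55-12:00, 13:50-19:00 (invert busy blocks within the working day).
Ben free: 06:50-15:50 (invert busy blocks within the working day).
Arjun free: 07:15-13:05, 14:00-18:00.
Uma free: 06:00-11:00, 12:20-16:25 (invert busy blocks within the working day).
Callum: not fully free for 15:15-16:30. Luca: free for 15:15-16:30. Jun: not fully free for 15:15-16:30. Dana: free for 15:15-16:30. Ben: not fully free for 15:15-16:30. Arjun: free for 15:15-16:30. Uma: not fully free for 15:15-16:30.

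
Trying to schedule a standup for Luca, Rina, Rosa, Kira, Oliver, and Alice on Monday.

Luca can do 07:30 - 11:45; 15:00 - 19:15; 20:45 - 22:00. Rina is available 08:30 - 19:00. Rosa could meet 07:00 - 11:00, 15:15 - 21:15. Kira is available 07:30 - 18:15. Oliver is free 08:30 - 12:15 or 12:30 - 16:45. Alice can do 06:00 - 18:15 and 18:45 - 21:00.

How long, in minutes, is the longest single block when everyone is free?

Luca ∩ Rina: 08:30-11:45, 15:00-19:00.
Luca ∩ Rina ∩ Rosa: 08:30-11:00, 15:15-19:00.
Luca ∩ Rina ∩ Rosa ∩ Kira: 08:30-11:00, 15:15-18:15.
Luca ∩ Rina ∩ Rosa ∩ Kira ∩ Oliver: 08:30-11:00, 15:15-16:45.
Luca ∩ Rina ∩ Rosa ∩ Kira ∩ Oliver ∩ Alice: 08:30-11:00, 15:15-16:45.
The longest is 08:30-11:00 at 150 minutes.

150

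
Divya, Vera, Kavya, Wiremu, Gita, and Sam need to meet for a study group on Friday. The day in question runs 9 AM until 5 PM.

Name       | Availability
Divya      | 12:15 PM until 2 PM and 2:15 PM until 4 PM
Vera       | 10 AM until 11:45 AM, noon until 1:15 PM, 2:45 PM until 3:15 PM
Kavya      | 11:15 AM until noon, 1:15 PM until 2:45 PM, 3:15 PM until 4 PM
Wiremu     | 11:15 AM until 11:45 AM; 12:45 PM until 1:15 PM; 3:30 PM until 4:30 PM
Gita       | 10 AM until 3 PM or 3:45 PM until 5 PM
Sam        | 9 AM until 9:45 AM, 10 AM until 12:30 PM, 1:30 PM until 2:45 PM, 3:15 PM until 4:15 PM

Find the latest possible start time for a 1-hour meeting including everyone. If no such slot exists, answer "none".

Divya ∩ Vera: 12:15-13:15, 14:45-15:15.
Divya ∩ Vera ∩ Kavya: ∅.
Divya ∩ Vera ∩ Kavya ∩ Wiremu: ∅.
Divya ∩ Vera ∩ Kavya ∩ Wiremu ∩ Gita: ∅.
Divya ∩ Vera ∩ Kavya ∩ Wiremu ∩ Gita ∩ Sam: ∅.
There is no time when everyone is free.
No common window is at least 60 minutes long.

none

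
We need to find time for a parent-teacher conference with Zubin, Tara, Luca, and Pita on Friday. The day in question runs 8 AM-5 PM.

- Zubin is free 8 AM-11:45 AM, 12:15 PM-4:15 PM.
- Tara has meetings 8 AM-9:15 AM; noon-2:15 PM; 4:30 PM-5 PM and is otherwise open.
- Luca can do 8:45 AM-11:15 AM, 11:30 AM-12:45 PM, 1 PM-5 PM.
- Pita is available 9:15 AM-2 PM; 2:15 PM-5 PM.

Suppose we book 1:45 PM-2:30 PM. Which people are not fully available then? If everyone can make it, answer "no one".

Zubin free: 08:00-11:45, 12:15-16:15.
Tara free: 09:15-12:00, 14:15-16:30 (invert busy blocks within the working day).
Luca free: 08:45-11:15, 11:30-12:45, 13:00-17:00.
Pita free: 09:15-14:00, 14:15-17:00.
Zubin: free for 13:45-14:30. Tara: not fully free for 13:45-14:30. Luca: free for 13:45-14:30. Pita: not fully free for 13:45-14:30.

Pita, Tara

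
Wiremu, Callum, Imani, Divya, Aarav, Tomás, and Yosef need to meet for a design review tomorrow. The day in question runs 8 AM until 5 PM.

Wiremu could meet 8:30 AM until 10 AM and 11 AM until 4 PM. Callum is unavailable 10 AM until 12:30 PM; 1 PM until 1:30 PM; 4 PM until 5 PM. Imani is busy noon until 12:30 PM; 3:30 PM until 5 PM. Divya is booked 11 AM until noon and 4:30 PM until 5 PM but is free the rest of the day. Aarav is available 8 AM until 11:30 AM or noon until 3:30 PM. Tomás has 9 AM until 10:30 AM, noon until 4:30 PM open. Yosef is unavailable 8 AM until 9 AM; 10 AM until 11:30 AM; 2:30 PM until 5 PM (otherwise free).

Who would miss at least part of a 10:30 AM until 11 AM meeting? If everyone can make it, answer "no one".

Callum, Tomás, Wiremu, Yosef

Wiremu free: 08:30-10:00, 11:00-16:00.
Callum free: 08:00-10:00, 12:30-13:00, 13:30-16:00 (invert busy blocks within the working day).
Imani free: 08:00-12:00, 12:30-15:30 (invert busy blocks within the working day).
Divya free: 08:00-11:00, 12:00-16:30 (invert busy blocks within the working day).
Aarav free: 08:00-11:30, 12:00-15:30.
Tomás free: 09:00-10:30, 12:00-16:30.
Yosef free: 09:00-10:00, 11:30-14:30 (invert busy blocks within the working day).
Wiremu: not fully free for 10:30-11:00. Callum: not fully free for 10:30-11:00. Imani: free for 10:30-11:00. Divya: free for 10:30-11:00. Aarav: free for 10:30-11:00. Tomás: not fully free for 10:30-11:00. Yosef: not fully free for 10:30-11:00.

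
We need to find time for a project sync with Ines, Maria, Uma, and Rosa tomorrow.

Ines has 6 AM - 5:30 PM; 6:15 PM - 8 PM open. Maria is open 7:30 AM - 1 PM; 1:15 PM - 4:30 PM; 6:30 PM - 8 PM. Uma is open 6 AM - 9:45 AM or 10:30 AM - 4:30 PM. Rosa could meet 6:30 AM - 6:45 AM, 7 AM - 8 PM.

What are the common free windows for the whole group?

Ines ∩ Maria: 07:30-13:00, 13:15-16:30, 18:30-20:00.
Ines ∩ Maria ∩ Uma: 07:30-09:45, 10:30-13:00, 13:15-16:30.
Ines ∩ Maria ∩ Uma ∩ Rosa: 07:30-09:45, 10:30-13:00, 13:15-16:30.
So the common availability across everyone is 07:30-09:45, 10:30-13:00, 13:15-16:30.

07:30-09:45, 10:30-13:00, 13:15-16:30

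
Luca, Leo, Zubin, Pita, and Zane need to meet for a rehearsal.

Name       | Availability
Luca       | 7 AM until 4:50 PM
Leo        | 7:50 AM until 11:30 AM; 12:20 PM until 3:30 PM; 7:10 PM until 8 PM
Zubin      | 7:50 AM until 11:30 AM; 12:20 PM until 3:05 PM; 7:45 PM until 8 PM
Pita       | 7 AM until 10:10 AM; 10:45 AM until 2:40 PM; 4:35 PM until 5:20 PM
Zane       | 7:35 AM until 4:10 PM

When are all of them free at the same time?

07:50-10:10, 10:45-11:30, 12:20-14:40

Luca ∩ Leo: 07:50-11:30, 12:20-15:30.
Luca ∩ Leo ∩ Zubin: 07:50-11:30, 12:20-15:05.
Luca ∩ Leo ∩ Zubin ∩ Pita: 07:50-10:10, 10:45-11:30, 12:20-14:40.
Luca ∩ Leo ∩ Zubin ∩ Pita ∩ Zane: 07:50-10:10, 10:45-11:30, 12:20-14:40.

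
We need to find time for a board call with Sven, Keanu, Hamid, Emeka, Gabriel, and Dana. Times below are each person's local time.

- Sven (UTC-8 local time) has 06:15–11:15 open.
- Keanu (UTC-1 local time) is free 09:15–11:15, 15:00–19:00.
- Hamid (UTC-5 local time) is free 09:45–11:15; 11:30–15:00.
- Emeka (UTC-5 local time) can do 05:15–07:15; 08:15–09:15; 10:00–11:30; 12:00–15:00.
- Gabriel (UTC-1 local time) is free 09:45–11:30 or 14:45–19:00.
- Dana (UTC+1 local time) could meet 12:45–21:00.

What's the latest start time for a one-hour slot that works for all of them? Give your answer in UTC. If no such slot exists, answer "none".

18:15

Sven in UTC: 14:15-19:15 (add 8h to convert from UTC-8).
Keanu in UTC: 10:15-12:15, 16:00-20:00 (add 1h to convert from UTC-1).
Hamid in UTC: 14:45-16:15, 16:30-20:00 (add 5h to convert from UTC-5).
Emeka in UTC: 10:15-12:15, 13:15-14:15, 15:00-16:30, 17:00-20:00 (add 5h to convert from UTC-5).
Gabriel in UTC: 10:45-12:30, 15:45-20:00 (add 1h to convert from UTC-1).
Dana in UTC: 11:45-20:00 (subtract 1h to convert from UTC+1).
Sven ∩ Keanu: 16:00-19:15.
Sven ∩ Keanu ∩ Hamid: 16:00-16:15, 16:30-19:15.
Sven ∩ Keanu ∩ Hamid ∩ Emeka: 16:00-16:15, 17:00-19:15.
Sven ∩ Keanu ∩ Hamid ∩ Emeka ∩ Gabriel: 16:00-16:15, 17:00-19:15.
Sven ∩ Keanu ∩ Hamid ∩ Emeka ∩ Gabriel ∩ Dana: 16:00-16:15, 17:00-19:15.
The last common window of at least 60 minutes is 17:00-19:15; a 60-minute meeting can start as late as 18:15 and still end by 19:15.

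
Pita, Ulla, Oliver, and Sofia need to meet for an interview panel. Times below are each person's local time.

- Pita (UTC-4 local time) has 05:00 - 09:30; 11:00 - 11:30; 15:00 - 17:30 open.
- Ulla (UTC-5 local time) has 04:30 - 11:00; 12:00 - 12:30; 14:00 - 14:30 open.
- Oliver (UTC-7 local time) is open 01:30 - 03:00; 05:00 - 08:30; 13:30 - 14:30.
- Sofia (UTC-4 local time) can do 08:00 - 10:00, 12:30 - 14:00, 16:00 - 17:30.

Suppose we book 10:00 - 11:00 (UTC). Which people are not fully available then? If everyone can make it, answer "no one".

Oliver, Sofia

Pita in UTC: 09:00-13:30, 15:00-15:30, 19:00-21:30 (add 4h to convert from UTC-4).
Ulla in UTC: 09:30-16:00, 17:00-17:30, 19:00-19:30 (add 5h to convert from UTC-5).
Oliver in UTC: 08:30-10:00, 12:00-15:30, 20:30-21:30 (add 7h to convert from UTC-7).
Sofia in UTC: 12:00-14:00, 16:30-18:00, 20:00-21:30 (add 4h to convert from UTC-4).
Pita: free for 10:00-11:00. Ulla: free for 10:00-11:00. Oliver: not fully free for 10:00-11:00. Sofia: not fully free for 10:00-11:00.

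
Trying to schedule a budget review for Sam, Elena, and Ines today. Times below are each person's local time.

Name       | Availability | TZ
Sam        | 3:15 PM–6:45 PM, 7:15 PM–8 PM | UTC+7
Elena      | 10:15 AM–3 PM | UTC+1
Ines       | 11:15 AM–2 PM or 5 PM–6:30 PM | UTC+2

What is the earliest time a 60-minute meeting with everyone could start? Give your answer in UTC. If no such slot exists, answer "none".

Sam in UTC: 08:15-11:45, 12:15-13:00 (subtract 7h to convert from UTC+7).
Elena in UTC: 09:15-14:00 (subtract 1h to convert from UTC+1).
Ines in UTC: 09:15-12:00, 15:00-16:30 (subtract 2h to convert from UTC+2).
Sam ∩ Elena: 09:15-11:45, 12:15-13:00.
Sam ∩ Elena ∩ Ines: 09:15-11:45.
So the common availability across everyone is 09:15-11:45.
The first common window of at least 60 minutes is 09:15-11:45, so the earliest start is 09:15.

09:15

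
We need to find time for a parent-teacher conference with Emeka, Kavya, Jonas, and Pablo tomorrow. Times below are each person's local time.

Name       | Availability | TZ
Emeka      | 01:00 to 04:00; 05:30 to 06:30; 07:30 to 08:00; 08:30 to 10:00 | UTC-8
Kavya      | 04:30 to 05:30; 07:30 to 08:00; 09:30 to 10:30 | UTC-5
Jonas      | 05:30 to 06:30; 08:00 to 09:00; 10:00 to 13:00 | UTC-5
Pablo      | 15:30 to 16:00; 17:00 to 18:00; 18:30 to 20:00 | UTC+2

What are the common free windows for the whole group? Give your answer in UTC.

none

Emeka in UTC: 09:00-12:00, 13:30-14:30, 15:30-16:00, 16:30-18:00 (add 8h to convert from UTC-8).
Kavya in UTC: 09:30-10:30, 12:30-13:00, 14:30-15:30 (add 5h to convert from UTC-5).
Jonas in UTC: 10:30-11:30, 13:00-14:00, 15:00-18:00 (add 5h to convert from UTC-5).
Pablo in UTC: 13:30-14:00, 15:00-16:00, 16:30-18:00 (subtract 2h to convert from UTC+2).
Emeka ∩ Kavya: 09:30-10:30.
Emeka ∩ Kavya ∩ Jonas: ∅.
Emeka ∩ Kavya ∩ Jonas ∩ Pablo: ∅.
There is no time when everyone is free.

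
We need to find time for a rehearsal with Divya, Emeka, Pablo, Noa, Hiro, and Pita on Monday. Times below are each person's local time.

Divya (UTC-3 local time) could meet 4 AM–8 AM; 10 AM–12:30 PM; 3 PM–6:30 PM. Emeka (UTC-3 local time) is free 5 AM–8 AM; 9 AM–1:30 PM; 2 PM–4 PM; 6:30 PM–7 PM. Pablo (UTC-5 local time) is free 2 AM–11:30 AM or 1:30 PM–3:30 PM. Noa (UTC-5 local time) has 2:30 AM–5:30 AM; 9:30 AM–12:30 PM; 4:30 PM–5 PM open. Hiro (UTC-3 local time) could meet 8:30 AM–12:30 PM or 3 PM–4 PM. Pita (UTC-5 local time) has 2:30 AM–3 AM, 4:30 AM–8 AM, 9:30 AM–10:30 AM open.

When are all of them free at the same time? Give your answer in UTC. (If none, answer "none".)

14:30-15:30

Divya in UTC: 07:00-11:00, 13:00-15:30, 18:00-21:30 (add 3h to convert from UTC-3).
Emeka in UTC: 08:00-11:00, 12:00-16:30, 17:00-19:00, 21:30-22:00 (add 3h to convert from UTC-3).
Pablo in UTC: 07:00-16:30, 18:30-20:30 (add 5h to convert from UTC-5).
Noa in UTC: 07:30-10:30, 14:30-17:30, 21:30-22:00 (add 5h to convert from UTC-5).
Hiro in UTC: 11:30-15:30, 18:00-19:00 (add 3h to convert from UTC-3).
Pita in UTC: 07:30-08:00, 09:30-13:00, 14:30-15:30 (add 5h to convert from UTC-5).
Divya ∩ Emeka: 08:00-11:00, 13:00-15:30, 18:00-19:00.
Divya ∩ Emeka ∩ Pablo: 08:00-11:00, 13:00-15:30, 18:30-19:00.
Divya ∩ Emeka ∩ Pablo ∩ Noa: 08:00-10:30, 14:30-15:30.
Divya ∩ Emeka ∩ Pablo ∩ Noa ∩ Hiro: 14:30-15:30.
Divya ∩ Emeka ∩ Pablo ∩ Noa ∩ Hiro ∩ Pita: 14:30-15:30.
So the common availability across everyone is 14:30-15:30.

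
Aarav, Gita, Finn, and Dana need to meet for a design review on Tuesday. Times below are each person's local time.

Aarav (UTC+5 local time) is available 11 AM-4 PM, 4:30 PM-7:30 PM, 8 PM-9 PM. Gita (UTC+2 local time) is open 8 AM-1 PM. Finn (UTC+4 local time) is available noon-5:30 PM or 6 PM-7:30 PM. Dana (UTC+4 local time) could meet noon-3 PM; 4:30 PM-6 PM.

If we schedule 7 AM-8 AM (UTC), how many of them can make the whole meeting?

Aarav in UTC: 06:00-11:00, 11:30-14:30, 15:00-16:00 (subtract 5h to convert from UTC+5).
Gita in UTC: 06:00-11:00 (subtract 2h to convert from UTC+2).
Finn in UTC: 08:00-13:30, 14:00-15:30 (subtract 4h to convert from UTC+4).
Dana in UTC: 08:00-11:00, 12:30-14:00 (subtract 4h to convert from UTC+4).
Aarav and Gita can make the full 07:00-08:00 slot — that's 2.

2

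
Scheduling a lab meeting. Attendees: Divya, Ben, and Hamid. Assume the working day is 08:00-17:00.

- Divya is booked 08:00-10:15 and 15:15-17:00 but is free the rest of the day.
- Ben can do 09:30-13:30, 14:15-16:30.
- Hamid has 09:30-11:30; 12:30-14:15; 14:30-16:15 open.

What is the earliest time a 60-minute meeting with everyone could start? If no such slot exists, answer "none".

10:15

Divya free: 10:15-15:15 (invert busy blocks within the working day).
Ben free: 09:30-13:30, 14:15-16:30.
Hamid free: 09:30-11:30, 12:30-14:15, 14:30-16:15.
Divya ∩ Ben: 10:15-13:30, 14:15-15:15.
Divya ∩ Ben ∩ Hamid: 10:15-11:30, 12:30-13:30, 14:30-15:15.
The first common window of at least 60 minutes is 10:15-11:30, so the earliest start is 10:15.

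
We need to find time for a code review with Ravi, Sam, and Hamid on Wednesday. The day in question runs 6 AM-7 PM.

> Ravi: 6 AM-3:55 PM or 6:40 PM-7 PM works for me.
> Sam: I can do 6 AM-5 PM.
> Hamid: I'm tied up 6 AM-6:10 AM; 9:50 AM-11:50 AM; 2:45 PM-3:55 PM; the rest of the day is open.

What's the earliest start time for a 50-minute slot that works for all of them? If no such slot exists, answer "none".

Ravi free: 06:00-15:55, 18:40-19:00.
Sam free: 06:00-17:00.
Hamid free: 06:10-09:50, 11:50-14:45, 15:55-19:00 (invert busy blocks within the working day).
Ravi ∩ Sam: 06:00-15:55.
Ravi ∩ Sam ∩ Hamid: 06:10-09:50, 11:50-14:45.
The first common window of at least 50 minutes is 06:10-09:50, so the earliest start is 06:10.

06:10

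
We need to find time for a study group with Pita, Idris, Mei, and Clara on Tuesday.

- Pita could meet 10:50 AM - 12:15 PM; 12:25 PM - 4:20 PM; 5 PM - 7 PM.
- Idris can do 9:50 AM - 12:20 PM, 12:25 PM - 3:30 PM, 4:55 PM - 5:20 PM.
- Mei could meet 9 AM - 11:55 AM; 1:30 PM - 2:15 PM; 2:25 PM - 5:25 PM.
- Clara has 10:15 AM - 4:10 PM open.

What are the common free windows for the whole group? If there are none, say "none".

10:50-11:55, 13:30-14:15, 14:25-15:30

Pita ∩ Idris: 10:50-12:15, 12:25-15:30, 17:00-17:20.
Pita ∩ Idris ∩ Mei: 10:50-11:55, 13:30-14:15, 14:25-15:30, 17:00-17:20.
Pita ∩ Idris ∩ Mei ∩ Clara: 10:50-11:55, 13:30-14:15, 14:25-15:30.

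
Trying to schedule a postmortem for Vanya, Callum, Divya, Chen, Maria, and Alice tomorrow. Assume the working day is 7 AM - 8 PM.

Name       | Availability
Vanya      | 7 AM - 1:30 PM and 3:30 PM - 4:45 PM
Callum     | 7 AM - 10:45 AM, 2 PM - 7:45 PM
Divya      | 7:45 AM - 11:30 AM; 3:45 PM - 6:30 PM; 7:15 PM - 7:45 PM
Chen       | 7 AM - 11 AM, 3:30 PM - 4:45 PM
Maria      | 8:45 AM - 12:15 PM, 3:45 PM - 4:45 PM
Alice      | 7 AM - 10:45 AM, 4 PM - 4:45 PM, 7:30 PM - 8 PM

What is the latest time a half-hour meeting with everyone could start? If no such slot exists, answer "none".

Vanya ∩ Callum: 07:00-10:45, 15:30-16:45.
Vanya ∩ Callum ∩ Divya: 07:45-10:45, 15:45-16:45.
Vanya ∩ Callum ∩ Divya ∩ Chen: 07:45-10:45, 15:45-16:45.
Vanya ∩ Callum ∩ Divya ∩ Chen ∩ Maria: 08:45-10:45, 15:45-16:45.
Vanya ∩ Callum ∩ Divya ∩ Chen ∩ Maria ∩ Alice: 08:45-10:45, 16:00-16:45.
The last common window of at least 30 minutes is 16:00-16:45; a 30-minute meeting can start as late as 16:15 and still end by 16:45.

16:15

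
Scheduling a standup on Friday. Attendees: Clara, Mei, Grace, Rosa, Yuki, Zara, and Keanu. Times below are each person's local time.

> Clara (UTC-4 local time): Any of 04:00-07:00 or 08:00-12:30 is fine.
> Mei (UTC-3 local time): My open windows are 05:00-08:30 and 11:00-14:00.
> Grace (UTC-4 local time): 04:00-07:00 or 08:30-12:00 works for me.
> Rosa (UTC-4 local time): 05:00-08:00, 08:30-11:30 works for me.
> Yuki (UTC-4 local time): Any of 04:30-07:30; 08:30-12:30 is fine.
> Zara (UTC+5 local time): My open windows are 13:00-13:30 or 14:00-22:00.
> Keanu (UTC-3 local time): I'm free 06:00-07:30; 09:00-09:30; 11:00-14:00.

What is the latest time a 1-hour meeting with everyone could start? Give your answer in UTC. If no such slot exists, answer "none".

Clara in UTC: 08:00-11:00, 12:00-16:30 (add 4h to convert from UTC-4).
Mei in UTC: 08:00-11:30, 14:00-17:00 (add 3h to convert from UTC-3).
Grace in UTC: 08:00-11:00, 12:30-16:00 (add 4h to convert from UTC-4).
Rosa in UTC: 09:00-12:00, 12:30-15:30 (add 4h to convert from UTC-4).
Yuki in UTC: 08:30-11:30, 12:30-16:30 (add 4h to convert from UTC-4).
Zara in UTC: 08:00-08:30, 09:00-17:00 (subtract 5h to convert from UTC+5).
Keanu in UTC: 09:00-10:30, 12:00-12:30, 14:00-17:00 (add 3h to convert from UTC-3).
Clara ∩ Mei: 08:00-11:00, 14:00-16:30.
Clara ∩ Mei ∩ Grace: 08:00-11:00, 14:00-16:00.
Clara ∩ Mei ∩ Grace ∩ Rosa: 09:00-11:00, 14:00-15:30.
Clara ∩ Mei ∩ Grace ∩ Rosa ∩ Yuki: 09:00-11:00, 14:00-15:30.
Clara ∩ Mei ∩ Grace ∩ Rosa ∩ Yuki ∩ Zara: 09:00-11:00, 14:00-15:30.
Clara ∩ Mei ∩ Grace ∩ Rosa ∩ Yuki ∩ Zara ∩ Keanu: 09:00-10:30, 14:00-15:30.
The last common window of at least 60 minutes is 14:00-15:30; a 60-minute meeting can start as late as 14:30 and still end by 15:30.

14:30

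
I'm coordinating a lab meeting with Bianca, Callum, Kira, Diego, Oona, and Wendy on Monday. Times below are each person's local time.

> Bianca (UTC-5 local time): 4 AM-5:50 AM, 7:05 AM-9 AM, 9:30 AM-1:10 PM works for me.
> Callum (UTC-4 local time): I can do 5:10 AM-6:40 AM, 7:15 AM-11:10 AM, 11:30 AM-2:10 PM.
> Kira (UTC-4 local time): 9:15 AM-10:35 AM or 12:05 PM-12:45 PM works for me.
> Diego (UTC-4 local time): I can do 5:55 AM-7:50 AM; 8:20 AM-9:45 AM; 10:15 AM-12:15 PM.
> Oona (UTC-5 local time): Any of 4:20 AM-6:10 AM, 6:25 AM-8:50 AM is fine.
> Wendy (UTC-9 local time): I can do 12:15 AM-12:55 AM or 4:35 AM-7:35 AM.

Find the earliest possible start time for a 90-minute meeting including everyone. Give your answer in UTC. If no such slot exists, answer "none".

none

Bianca in UTC: 09:00-10:50, 12:05-14:00, 14:30-18:10 (add 5h to convert from UTC-5).
Callum in UTC: 09:10-10:40, 11:15-15:10, 15:30-18:10 (add 4h to convert from UTC-4).
Kira in UTC: 13:15-14:35, 16:05-16:45 (add 4h to convert from UTC-4).
Diego in UTC: 09:55-11:50, 12:20-13:45, 14:15-16:15 (add 4h to convert from UTC-4).
Oona in UTC: 09:20-11:10, 11:25-13:50 (add 5h to convert from UTC-5).
Wendy in UTC: 09:15-09:55, 13:35-16:35 (add 9h to convert from UTC-9).
Bianca ∩ Callum: 09:10-10:40, 12:05-14:00, 14:30-15:10, 15:30-18:10.
Bianca ∩ Callum ∩ Kira: 13:15-14:00, 14:30-14:35, 16:05-16:45.
Bianca ∩ Callum ∩ Kira ∩ Diego: 13:15-13:45, 14:30-14:35, 16:05-16:15.
Bianca ∩ Callum ∩ Kira ∩ Diego ∩ Oona: 13:15-13:45.
Bianca ∩ Callum ∩ Kira ∩ Diego ∩ Oona ∩ Wendy: 13:35-13:45.
No common window is at least 90 minutes long.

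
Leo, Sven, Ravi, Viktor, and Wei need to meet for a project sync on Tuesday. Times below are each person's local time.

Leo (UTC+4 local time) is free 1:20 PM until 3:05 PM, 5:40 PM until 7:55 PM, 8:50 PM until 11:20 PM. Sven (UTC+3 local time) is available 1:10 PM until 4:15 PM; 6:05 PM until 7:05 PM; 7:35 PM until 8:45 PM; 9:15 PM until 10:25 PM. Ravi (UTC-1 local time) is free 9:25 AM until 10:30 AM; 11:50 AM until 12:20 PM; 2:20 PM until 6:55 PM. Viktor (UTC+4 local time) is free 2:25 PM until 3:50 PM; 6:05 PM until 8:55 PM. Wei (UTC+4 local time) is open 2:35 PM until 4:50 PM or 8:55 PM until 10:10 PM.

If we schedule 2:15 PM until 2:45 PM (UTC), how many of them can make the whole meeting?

2

Leo in UTC: 09:20-11:05, 13:40-15:55, 16:50-19:20 (subtract 4h to convert from UTC+4).
Sven in UTC: 10:10-13:15, 15:05-16:05, 16:35-17:45, 18:15-19:25 (subtract 3h to convert from UTC+3).
Ravi in UTC: 10:25-11:30, 12:50-13:20, 15:20-19:55 (add 1h to convert from UTC-1).
Viktor in UTC: 10:25-11:50, 14:05-16:55 (subtract 4h to convert from UTC+4).
Wei in UTC: 10:35-12:50, 16:55-18:10 (subtract 4h to convert from UTC+4).
Leo and Viktor can make the full 14:15-14:45 slot — that's 2.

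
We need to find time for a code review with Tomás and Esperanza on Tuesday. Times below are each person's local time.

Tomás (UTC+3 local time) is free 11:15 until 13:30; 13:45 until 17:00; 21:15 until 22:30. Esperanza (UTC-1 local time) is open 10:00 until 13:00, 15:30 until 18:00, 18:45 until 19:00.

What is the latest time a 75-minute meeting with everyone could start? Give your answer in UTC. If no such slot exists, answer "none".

12:45

Tomás in UTC: 08:15-10:30, 10:45-14:00, 18:15-19:30 (subtract 3h to convert from UTC+3).
Esperanza in UTC: 11:00-14:00, 16:30-19:00, 19:45-20:00 (add 1h to convert from UTC-1).
Tomás ∩ Esperanza: 11:00-14:00, 18:15-19:00.
The last common window of at least 75 minutes is 11:00-14:00; a 75-minute meeting can start as late as 12:45 and still end by 14:00.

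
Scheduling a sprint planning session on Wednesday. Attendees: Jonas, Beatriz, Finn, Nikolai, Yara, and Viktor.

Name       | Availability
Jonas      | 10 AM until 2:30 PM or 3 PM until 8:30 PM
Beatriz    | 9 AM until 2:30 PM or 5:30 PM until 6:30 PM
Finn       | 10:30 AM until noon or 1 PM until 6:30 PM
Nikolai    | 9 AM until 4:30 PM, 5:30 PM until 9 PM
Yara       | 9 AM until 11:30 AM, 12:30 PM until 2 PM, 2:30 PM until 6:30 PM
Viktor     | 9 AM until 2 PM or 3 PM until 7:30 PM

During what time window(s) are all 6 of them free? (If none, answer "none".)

Jonas ∩ Beatriz: 10:00-14:30, 17:30-18:30.
Jonas ∩ Beatriz ∩ Finn: 10:30-12:00, 13:00-14:30, 17:30-18:30.
Jonas ∩ Beatriz ∩ Finn ∩ Nikolai: 10:30-12:00, 13:00-14:30, 17:30-18:30.
Jonas ∩ Beatriz ∩ Finn ∩ Nikolai ∩ Yara: 10:30-11:30, 13:00-14:00, 17:30-18:30.
Jonas ∩ Beatriz ∩ Finn ∩ Nikolai ∩ Yara ∩ Viktor: 10:30-11:30, 13:00-14:00, 17:30-18:30.

10:30-11:30, 13:00-14:00, 17:30-18:30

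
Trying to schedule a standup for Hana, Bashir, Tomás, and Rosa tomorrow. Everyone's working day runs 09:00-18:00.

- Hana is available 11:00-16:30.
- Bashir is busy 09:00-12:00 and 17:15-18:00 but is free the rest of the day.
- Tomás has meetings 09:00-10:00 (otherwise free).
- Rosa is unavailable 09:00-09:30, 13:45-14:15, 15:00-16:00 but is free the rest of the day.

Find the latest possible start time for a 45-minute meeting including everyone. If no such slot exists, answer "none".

Hana free: 11:00-16:30.
Bashir free: 12:00-17:15 (invert busy blocks within the working day).
Tomás free: 10:00-18:00 (invert busy blocks within the working day).
Rosa free: 09:30-13:45, 14:15-15:00, 16:00-18:00 (invert busy blocks within the working day).
Hana ∩ Bashir: 12:00-16:30.
Hana ∩ Bashir ∩ Tomás: 12:00-16:30.
Hana ∩ Bashir ∩ Tomás ∩ Rosa: 12:00-13:45, 14:15-15:00, 16:00-16:30.
The last common window of at least 45 minutes is 14:15-15:00; a 45-minute meeting can start as late as 14:15 and still end by 15:00.

14:15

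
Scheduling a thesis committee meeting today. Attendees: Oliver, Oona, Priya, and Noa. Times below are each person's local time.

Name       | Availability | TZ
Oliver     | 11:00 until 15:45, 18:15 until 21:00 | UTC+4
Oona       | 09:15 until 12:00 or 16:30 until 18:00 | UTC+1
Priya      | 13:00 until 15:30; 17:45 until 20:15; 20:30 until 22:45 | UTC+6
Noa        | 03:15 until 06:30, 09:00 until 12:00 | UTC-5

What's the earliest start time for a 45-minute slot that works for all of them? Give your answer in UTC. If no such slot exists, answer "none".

Oliver in UTC: 07:00-11:45, 14:15-17:00 (subtract 4h to convert from UTC+4).
Oona in UTC: 08:15-11:00, 15:30-17:00 (subtract 1h to convert from UTC+1).
Priya in UTC: 07:00-09:30, 11:45-14:15, 14:30-16:45 (subtract 6h to convert from UTC+6).
Noa in UTC: 08:15-11:30, 14:00-17:00 (add 5h to convert from UTC-5).
Oliver ∩ Oona: 08:15-11:00, 15:30-17:00.
Oliver ∩ Oona ∩ Priya: 08:15-09:30, 15:30-16:45.
Oliver ∩ Oona ∩ Priya ∩ Noa: 08:15-09:30, 15:30-16:45.
The first common window of at least 45 minutes is 08:15-09:30, so the earliest start is 08:15.

08:15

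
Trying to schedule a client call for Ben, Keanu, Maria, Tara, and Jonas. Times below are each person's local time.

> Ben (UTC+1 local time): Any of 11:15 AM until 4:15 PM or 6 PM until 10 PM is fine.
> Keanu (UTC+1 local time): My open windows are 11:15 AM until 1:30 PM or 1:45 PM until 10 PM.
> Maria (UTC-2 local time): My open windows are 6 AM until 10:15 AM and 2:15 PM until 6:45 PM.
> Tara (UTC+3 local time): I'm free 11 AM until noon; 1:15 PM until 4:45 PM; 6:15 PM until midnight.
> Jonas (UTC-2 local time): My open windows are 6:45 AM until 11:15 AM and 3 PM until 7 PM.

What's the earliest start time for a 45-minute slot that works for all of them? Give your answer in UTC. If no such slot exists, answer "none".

10:15

Ben in UTC: 10:15-15:15, 17:00-21:00 (subtract 1h to convert from UTC+1).
Keanu in UTC: 10:15-12:30, 12:45-21:00 (subtract 1h to convert from UTC+1).
Maria in UTC: 08:00-12:15, 16:15-20:45 (add 2h to convert from UTC-2).
Tara in UTC: 08:00-09:00, 10:15-13:45, 15:15-21:00 (subtract 3h to convert from UTC+3).
Jonas in UTC: 08:45-13:15, 17:00-21:00 (add 2h to convert from UTC-2).
Ben ∩ Keanu: 10:15-12:30, 12:45-15:15, 17:00-21:00.
Ben ∩ Keanu ∩ Maria: 10:15-12:15, 17:00-20:45.
Ben ∩ Keanu ∩ Maria ∩ Tara: 10:15-12:15, 17:00-20:45.
Ben ∩ Keanu ∩ Maria ∩ Tara ∩ Jonas: 10:15-12:15, 17:00-20:45.
So the common availability across everyone is 10:15-12:15, 17:00-20:45.
The first common window of at least 45 minutes is 10:15-12:15, so the earliest start is 10:15.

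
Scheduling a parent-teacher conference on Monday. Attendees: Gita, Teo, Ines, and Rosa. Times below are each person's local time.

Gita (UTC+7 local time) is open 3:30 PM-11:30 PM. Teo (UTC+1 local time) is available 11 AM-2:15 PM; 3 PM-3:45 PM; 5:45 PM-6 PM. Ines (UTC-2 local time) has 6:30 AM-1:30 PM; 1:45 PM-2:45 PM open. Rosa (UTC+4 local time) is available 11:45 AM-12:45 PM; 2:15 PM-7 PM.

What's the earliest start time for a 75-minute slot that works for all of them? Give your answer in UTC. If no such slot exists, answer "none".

10:15

Gita in UTC: 08:30-16:30 (subtract 7h to convert from UTC+7).
Teo in UTC: 10:00-13:15, 14:00-14:45, 16:45-17:00 (subtract 1h to convert from UTC+1).
Ines in UTC: 08:30-15:30, 15:45-16:45 (add 2h to convert from UTC-2).
Rosa in UTC: 07:45-08:45, 10:15-15:00 (subtract 4h to convert from UTC+4).
Gita ∩ Teo: 10:00-13:15, 14:00-14:45.
Gita ∩ Teo ∩ Ines: 10:00-13:15, 14:00-14:45.
Gita ∩ Teo ∩ Ines ∩ Rosa: 10:15-13:15, 14:00-14:45.
So the common availability across everyone is 10:15-13:15, 14:00-14:45.
The first common window of at least 75 minutes is 10:15-13:15, so the earliest start is 10:15.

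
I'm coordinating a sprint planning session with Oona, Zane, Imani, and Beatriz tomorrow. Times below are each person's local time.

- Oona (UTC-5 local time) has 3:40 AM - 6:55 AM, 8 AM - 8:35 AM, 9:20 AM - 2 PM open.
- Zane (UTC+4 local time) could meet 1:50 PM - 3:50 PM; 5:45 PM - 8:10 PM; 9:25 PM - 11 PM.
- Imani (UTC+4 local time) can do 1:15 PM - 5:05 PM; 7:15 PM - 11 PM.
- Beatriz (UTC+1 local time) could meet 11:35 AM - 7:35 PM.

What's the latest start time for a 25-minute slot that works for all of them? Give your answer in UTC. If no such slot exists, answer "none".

18:10

Oona in UTC: 08:40-11:55, 13:00-13:35, 14:20-19:00 (add 5h to convert from UTC-5).
Zane in UTC: 09:50-11:50, 13:45-16:10, 17:25-19:00 (subtract 4h to convert from UTC+4).
Imani in UTC: 09:15-13:05, 15:15-19:00 (subtract 4h to convert from UTC+4).
Beatriz in UTC: 10:35-18:35 (subtract 1h to convert from UTC+1).
Oona ∩ Zane: 09:50-11:50, 14:20-16:10, 17:25-19:00.
Oona ∩ Zane ∩ Imani: 09:50-11:50, 15:15-16:10, 17:25-19:00.
Oona ∩ Zane ∩ Imani ∩ Beatriz: 10:35-11:50, 15:15-16:10, 17:25-18:35.
The last common window of at least 25 minutes is 17:25-18:35; a 25-minute meeting can start as late as 18:10 and still end by 18:35.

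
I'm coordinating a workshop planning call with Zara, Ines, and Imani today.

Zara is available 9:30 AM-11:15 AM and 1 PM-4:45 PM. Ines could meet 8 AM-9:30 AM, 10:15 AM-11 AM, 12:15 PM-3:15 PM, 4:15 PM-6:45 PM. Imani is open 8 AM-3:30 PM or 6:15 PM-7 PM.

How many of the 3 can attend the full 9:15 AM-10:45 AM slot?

1

Imani can make the full 09:15-10:45 slot — that's 1.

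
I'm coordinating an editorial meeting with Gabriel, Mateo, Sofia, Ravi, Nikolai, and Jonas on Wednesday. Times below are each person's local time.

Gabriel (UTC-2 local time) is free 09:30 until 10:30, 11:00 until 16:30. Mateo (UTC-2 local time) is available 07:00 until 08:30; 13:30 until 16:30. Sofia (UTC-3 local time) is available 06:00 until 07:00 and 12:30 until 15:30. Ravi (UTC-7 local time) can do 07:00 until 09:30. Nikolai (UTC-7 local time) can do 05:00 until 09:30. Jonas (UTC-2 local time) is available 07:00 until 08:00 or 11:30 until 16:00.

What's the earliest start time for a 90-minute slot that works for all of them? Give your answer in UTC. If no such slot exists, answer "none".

none

Gabriel in UTC: 11:30-12:30, 13:00-18:30 (add 2h to convert from UTC-2).
Mateo in UTC: 09:00-10:30, 15:30-18:30 (add 2h to convert from UTC-2).
Sofia in UTC: 09:00-10:00, 15:30-18:30 (add 3h to convert from UTC-3).
Ravi in UTC: 14:00-16:30 (add 7h to convert from UTC-7).
Nikolai in UTC: 12:00-16:30 (add 7h to convert from UTC-7).
Jonas in UTC: 09:00-10:00, 13:30-18:00 (add 2h to convert from UTC-2).
Gabriel ∩ Mateo: 15:30-18:30.
Gabriel ∩ Mateo ∩ Sofia: 15:30-18:30.
Gabriel ∩ Mateo ∩ Sofia ∩ Ravi: 15:30-16:30.
Gabriel ∩ Mateo ∩ Sofia ∩ Ravi ∩ Nikolai: 15:30-16:30.
Gabriel ∩ Mateo ∩ Sofia ∩ Ravi ∩ Nikolai ∩ Jonas: 15:30-16:30.
No common window is at least 90 minutes long.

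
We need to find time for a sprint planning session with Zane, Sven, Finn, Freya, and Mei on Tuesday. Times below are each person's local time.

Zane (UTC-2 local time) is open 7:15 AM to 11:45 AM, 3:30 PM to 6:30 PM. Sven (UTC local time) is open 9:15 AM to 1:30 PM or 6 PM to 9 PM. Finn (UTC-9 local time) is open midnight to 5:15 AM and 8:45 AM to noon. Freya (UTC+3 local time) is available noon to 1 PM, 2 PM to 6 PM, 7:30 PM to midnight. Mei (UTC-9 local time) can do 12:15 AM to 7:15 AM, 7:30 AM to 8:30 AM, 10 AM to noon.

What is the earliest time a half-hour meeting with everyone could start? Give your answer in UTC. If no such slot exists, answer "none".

Zane in UTC: 09:15-13:45, 17:30-20:30 (add 2h to convert from UTC-2).
Sven in UTC: 09:15-13:30, 18:00-21:00.
Finn in UTC: 09:00-14:15, 17:45-21:00 (add 9h to convert from UTC-9).
Freya in UTC: 09:00-10:00, 11:00-15:00, 16:30-21:00 (subtract 3h to convert from UTC+3).
Mei in UTC: 09:15-16:15, 16:30-17:30, 19:00-21:00 (add 9h to convert from UTC-9).
Zane ∩ Sven: 09:15-13:30, 18:00-20:30.
Zane ∩ Sven ∩ Finn: 09:15-13:30, 18:00-20:30.
Zane ∩ Sven ∩ Finn ∩ Freya: 09:15-10:00, 11:00-13:30, 18:00-20:30.
Zane ∩ Sven ∩ Finn ∩ Freya ∩ Mei: 09:15-10:00, 11:00-13:30, 19:00-20:30.
The first common window of at least 30 minutes is 09:15-10:00, so the earliest start is 09:15.

09:15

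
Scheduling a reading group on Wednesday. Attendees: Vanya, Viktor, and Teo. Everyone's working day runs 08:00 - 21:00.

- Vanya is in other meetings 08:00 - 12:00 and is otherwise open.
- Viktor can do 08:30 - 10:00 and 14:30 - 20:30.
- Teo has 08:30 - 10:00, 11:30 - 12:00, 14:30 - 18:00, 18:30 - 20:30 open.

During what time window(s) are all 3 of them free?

14:30-18:00, 18:30-20:30

Vanya free: 12:00-21:00 (invert busy blocks within the working day).
Viktor free: 08:30-10:00, 14:30-20:30.
Teo free: 08:30-10:00, 11:30-12:00, 14:30-18:00, 18:30-20:30.
Vanya ∩ Viktor: 14:30-20:30.
Vanya ∩ Viktor ∩ Teo: 14:30-18:00, 18:30-20:30.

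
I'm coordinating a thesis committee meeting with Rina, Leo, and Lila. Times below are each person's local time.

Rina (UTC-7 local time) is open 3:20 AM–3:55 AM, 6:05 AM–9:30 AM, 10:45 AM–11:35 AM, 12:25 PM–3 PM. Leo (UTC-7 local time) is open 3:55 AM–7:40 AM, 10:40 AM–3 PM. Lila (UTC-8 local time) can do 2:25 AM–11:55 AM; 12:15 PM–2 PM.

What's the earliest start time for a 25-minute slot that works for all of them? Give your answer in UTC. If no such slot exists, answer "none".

13:05

Rina in UTC: 10:20-10:55, 13:05-16:30, 17:45-18:35, 19:25-22:00 (add 7h to convert from UTC-7).
Leo in UTC: 10:55-14:40, 17:40-22:00 (add 7h to convert from UTC-7).
Lila in UTC: 10:25-19:55, 20:15-22:00 (add 8h to convert from UTC-8).
Rina ∩ Leo: 13:05-14:40, 17:45-18:35, 19:25-22:00.
Rina ∩ Leo ∩ Lila: 13:05-14:40, 17:45-18:35, 19:25-19:55, 20:15-22:00.
So the common availability across everyone is 13:05-14:40, 17:45-18:35, 19:25-19:55, 20:15-22:00.
The first common window of at least 25 minutes is 13:05-14:40, so the earliest start is 13:05.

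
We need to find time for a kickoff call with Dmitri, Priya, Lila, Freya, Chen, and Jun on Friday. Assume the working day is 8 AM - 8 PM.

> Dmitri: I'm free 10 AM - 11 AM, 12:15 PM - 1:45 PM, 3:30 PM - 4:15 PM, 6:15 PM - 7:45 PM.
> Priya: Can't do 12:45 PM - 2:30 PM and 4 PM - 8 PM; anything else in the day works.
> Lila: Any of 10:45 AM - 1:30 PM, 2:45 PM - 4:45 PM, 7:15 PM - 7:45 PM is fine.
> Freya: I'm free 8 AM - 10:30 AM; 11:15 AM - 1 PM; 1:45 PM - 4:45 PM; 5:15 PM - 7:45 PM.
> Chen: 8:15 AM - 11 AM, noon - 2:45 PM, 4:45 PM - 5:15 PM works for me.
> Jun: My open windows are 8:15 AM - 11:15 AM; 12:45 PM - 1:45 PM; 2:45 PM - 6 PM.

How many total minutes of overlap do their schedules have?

Dmitri free: 10:00-11:00, 12:15-13:45, 15:30-16:15, 18:15-19:45.
Priya free: 08:00-12:45, 14:30-16:00 (invert busy blocks within the working day).
Lila free: 10:45-13:30, 14:45-16:45, 19:15-19:45.
Freya free: 08:00-10:30, 11:15-13:00, 13:45-16:45, 17:15-19:45.
Chen free: 08:15-11:00, 12:00-14:45, 16:45-17:15.
Jun free: 08:15-11:15, 12:45-13:45, 14:45-18:00.
Dmitri ∩ Priya: 10:00-11:00, 12:15-12:45, 15:30-16:00.
Dmitri ∩ Priya ∩ Lila: 10:45-11:00, 12:15-12:45, 15:30-16:00.
Dmitri ∩ Priya ∩ Lila ∩ Freya: 12:15-12:45, 15:30-16:00.
Dmitri ∩ Priya ∩ Lila ∩ Freya ∩ Chen: 12:15-12:45.
Dmitri ∩ Priya ∩ Lila ∩ Freya ∩ Chen ∩ Jun: ∅.
There is no time when everyone is free.
There is no common window, so the total is 0 minutes.

0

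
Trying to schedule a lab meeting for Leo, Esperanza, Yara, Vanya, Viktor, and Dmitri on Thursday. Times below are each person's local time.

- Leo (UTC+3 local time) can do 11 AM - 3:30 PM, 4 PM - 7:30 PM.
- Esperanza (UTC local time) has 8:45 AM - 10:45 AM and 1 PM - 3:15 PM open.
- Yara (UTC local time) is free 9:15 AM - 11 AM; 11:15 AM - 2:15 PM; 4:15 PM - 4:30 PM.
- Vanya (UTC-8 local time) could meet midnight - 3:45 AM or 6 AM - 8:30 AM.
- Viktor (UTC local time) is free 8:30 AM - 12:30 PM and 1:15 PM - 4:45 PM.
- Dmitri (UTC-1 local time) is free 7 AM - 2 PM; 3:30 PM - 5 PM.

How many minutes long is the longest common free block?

Leo in UTC: 08:00-12:30, 13:00-16:30 (subtract 3h to convert from UTC+3).
Esperanza in UTC: 08:45-10:45, 13:00-15:15.
Yara in UTC: 09:15-11:00, 11:15-14:15, 16:15-16:30.
Vanya in UTC: 08:00-11:45, 14:00-16:30 (add 8h to convert from UTC-8).
Viktor in UTC: 08:30-12:30, 13:15-16:45.
Dmitri in UTC: 08:00-15:00, 16:30-18:00 (add 1h to convert from UTC-1).
Leo ∩ Esperanza: 08:45-10:45, 13:00-15:15.
Leo ∩ Esperanza ∩ Yara: 09:15-10:45, 13:00-14:15.
Leo ∩ Esperanza ∩ Yara ∩ Vanya: 09:15-10:45, 14:00-14:15.
Leo ∩ Esperanza ∩ Yara ∩ Vanya ∩ Viktor: 09:15-10:45, 14:00-14:15.
Leo ∩ Esperanza ∩ Yara ∩ Vanya ∩ Viktor ∩ Dmitri: 09:15-10:45, 14:00-14:15.
Those are the intersection windows.
The longest is 09:15-10:45 at 90 minutes.

90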